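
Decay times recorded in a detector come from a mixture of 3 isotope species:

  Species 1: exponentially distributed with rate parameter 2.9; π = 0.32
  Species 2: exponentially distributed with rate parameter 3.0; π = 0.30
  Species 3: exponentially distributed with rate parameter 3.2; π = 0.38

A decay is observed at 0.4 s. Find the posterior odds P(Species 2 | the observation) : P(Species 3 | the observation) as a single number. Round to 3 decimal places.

Posterior odds = (π_i f_i(x)) / (π_j f_j(x)); the normalising sum cancels.
Exponential densities:
  L_1 = 2.9·e^(−2.9·0.4) = 2.9·e^(−1.1600) = 0.90911
  L_2 = 3.0·e^(−3.0·0.4) = 3.0·e^(−1.2000) = 0.903583
  L_3 = 3.2·e^(−3.2·0.4) = 3.2·e^(−1.2800) = 0.889719
Odds = (0.30/0.38) × (0.903583/0.889719) = 0.789474 × 1.01558 ≈ 0.802

0.802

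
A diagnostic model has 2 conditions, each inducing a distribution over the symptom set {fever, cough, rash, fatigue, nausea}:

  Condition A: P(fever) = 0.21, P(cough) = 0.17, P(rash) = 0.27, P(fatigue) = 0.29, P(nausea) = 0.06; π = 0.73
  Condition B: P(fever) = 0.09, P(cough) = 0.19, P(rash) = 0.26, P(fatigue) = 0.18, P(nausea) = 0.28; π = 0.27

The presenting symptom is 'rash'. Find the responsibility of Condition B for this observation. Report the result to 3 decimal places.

P(component k | x) = π_k·f_k(x) / marginal(x), where marginal(x) = Σ_j π_j·f_j(x).
Evaluate each component's likelihood at the observed value:
  p_A = P(rash | comp) = 0.27
  p_B = P(rash | comp) = 0.26
Weight by the priors:
  π_A·p_A = 0.73 × 0.27 = 0.1971
  π_B·p_B = 0.27 × 0.26 = 0.0702
Normaliser: 0.1971 + 0.0702 = 0.2673
P(Condition B | the observation) = 0.0702 / 0.2673 ≈ 0.263

0.263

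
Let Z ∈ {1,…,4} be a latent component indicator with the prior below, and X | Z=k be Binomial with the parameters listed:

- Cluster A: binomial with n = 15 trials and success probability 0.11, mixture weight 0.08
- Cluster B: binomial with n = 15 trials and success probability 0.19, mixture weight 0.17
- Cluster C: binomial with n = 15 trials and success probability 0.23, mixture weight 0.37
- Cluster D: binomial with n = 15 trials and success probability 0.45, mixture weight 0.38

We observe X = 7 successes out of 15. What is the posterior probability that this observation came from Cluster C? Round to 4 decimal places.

Apply Bayes' rule: the posterior for each component is proportional to its prior times its likelihood at x.
Evaluate each component's likelihood at the observed value:
  L_A = 0.000493648
  L_B = 0.0106587
  L_C = 0.027075
  L_D = 0.201344
Prior × likelihood for each component:
  π_A·L_A = 0.08 × 0.000493648 = 3.94918e-05
  π_B·L_B = 0.17 × 0.0106587 = 0.00181198
  π_C·L_C = 0.37 × 0.027075 = 0.0100178
  π_D·L_D = 0.38 × 0.201344 = 0.0765105
Normaliser: 3.94918e-05 + 0.00181198 + 0.0100178 + 0.0765105 = 0.0883798
P(Cluster C | the observation) ≈ 0.1133

0.1133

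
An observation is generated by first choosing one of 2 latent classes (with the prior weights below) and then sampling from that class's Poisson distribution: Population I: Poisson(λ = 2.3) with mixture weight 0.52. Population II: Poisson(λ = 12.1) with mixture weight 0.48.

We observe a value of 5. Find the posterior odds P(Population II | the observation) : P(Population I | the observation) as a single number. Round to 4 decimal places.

Since P(k|x) ∝ w_k f_k(x), the posterior odds are w_i f_i(x) / (w_j f_j(x)).
Poisson probabilities:
  L_I = e^(−2.3)·2.3^5/5! = 0.053775
  L_II = e^(−12.1)·12.1^5/5! = 0.0120166
Odds = (0.48/0.52) × (0.0120166/0.053775) = 0.923077 × 0.223461 ≈ 0.2063

0.2063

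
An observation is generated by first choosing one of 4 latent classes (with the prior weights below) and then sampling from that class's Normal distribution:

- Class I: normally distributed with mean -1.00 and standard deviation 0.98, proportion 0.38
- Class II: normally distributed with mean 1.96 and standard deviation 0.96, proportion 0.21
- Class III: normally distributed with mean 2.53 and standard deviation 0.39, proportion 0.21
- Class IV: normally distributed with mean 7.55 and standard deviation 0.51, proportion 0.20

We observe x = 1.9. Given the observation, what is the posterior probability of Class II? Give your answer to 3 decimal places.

0.591

Posterior ∝ prior × likelihood, so P(k | x) ∝ P(Z=k) f_k(x); normalise over all components.
Evaluate each component's likelihood at the observed value:
  L_I = (1/(0.98·√(2π)))·exp(−(1.9−-1.00)²/(2·0.98²)) = 0.407084·exp(-4.37838) = 0.00510712
  L_II = (1/(0.96·√(2π)))·exp(−(1.9−1.96)²/(2·0.96²)) = 0.415565·exp(-0.00195) = 0.414754
  L_III = (1/(0.39·√(2π)))·exp(−(1.9−2.53)²/(2·0.39²)) = 1.022929·exp(-1.30473) = 0.277464
  L_IV = (1/(0.51·√(2π)))·exp(−(1.9−7.55)²/(2·0.51²)) = 0.782240·exp(-61.36582) = 1.74784e-27
Multiply by the mixture weights:
  P(Z=I)·L_I = 0.38 × 0.00510712 = 0.00194071
  P(Z=II)·L_II = 0.21 × 0.414754 = 0.0870983
  P(Z=III)·L_III = 0.21 × 0.277464 = 0.0582675
  P(Z=IV)·L_IV = 0.20 × 1.74784e-27 = 3.49569e-28
Denominator: 0.00194071 + 0.0870983 + 0.0582675 + 3.49569e-28 = 0.147307
P(Class II | x) = 0.0870983 / 0.147307 ≈ 0.591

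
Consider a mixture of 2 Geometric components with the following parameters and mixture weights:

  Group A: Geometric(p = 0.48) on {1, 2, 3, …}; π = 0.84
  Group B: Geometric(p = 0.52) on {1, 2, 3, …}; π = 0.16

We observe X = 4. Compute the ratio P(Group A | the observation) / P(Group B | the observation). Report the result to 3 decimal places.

Since P(k|x) ∝ w_k f_k(x), the posterior odds are w_i f_i(x) / (w_j f_j(x)).
Component likelihoods at x = 4:
  f_A = 0.0674918
  f_B = 0.0575078
Posterior odds = (w_A·f_A) / (w_B·f_B) = (0.84·0.0674918) / (0.16·0.0575078) = 0.0566931 / 0.00920125 ≈ 6.161

6.161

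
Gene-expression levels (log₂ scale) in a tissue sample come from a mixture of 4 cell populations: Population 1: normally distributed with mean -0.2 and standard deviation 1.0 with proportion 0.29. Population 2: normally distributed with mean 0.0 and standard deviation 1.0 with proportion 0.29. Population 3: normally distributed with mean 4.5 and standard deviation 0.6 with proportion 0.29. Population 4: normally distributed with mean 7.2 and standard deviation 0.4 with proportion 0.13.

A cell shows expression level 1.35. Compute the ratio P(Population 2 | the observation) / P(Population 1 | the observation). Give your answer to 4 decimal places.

1.3364

Posterior odds = (π_i f_i(x)) / (π_j f_j(x)); the normalising sum cancels.
Normal densities:
  f_1 = (1/(1.0·√(2π)))·exp(−(1.35−-0.2)²/(2·1.0²)) = 0.398942·exp(-1.20125) = 0.120009
  f_2 = (1/(1.0·√(2π)))·exp(−(1.35−0.0)²/(2·1.0²)) = 0.398942·exp(-0.91125) = 0.160383
  f_3 = (1/(0.6·√(2π)))·exp(−(1.35−4.5)²/(2·0.6²)) = 0.664904·exp(-13.78125) = 6.88078e-07
  f_4 = (1/(0.4·√(2π)))·exp(−(1.35−7.2)²/(2·0.4²)) = 0.997356·exp(-106.94531) = 3.57348e-47
0.0465112 / 0.0348026 ≈ 1.3364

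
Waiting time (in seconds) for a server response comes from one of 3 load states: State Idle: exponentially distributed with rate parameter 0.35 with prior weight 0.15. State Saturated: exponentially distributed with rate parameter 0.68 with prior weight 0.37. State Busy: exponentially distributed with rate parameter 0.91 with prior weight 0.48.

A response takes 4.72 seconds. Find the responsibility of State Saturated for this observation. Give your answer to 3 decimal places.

0.388

The responsibility of component k is w_k f_k(x) divided by Σ_j w_j f_j(x).
Component likelihoods at x = 4.72 seconds:
  p_Idle = 0.0670832
  p_Saturated = 0.0274535
  p_Busy = 0.0124068
Prior × likelihood for each component:
  w_Idle·p_Idle = 0.15 × 0.0670832 = 0.0100625
  w_Saturated·p_Saturated = 0.37 × 0.0274535 = 0.0101578
  w_Busy·p_Busy = 0.48 × 0.0124068 = 0.00595526
Denominator: 0.0100625 + 0.0101578 + 0.00595526 = 0.0261755
P(State Saturated | x) ≈ 0.388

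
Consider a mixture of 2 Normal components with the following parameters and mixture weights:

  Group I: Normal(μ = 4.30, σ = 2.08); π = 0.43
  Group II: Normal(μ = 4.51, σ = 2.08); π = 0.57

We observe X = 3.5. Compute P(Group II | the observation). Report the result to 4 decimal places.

0.5592

By Bayes' theorem, P(k | x) = w_k f_k(x) / Σ_j w_j f_j(x).
Evaluate each component's likelihood at the observed value:
  L_I = (1/(2.08·√(2π)))·exp(−(3.5−4.30)²/(2·2.08²)) = 0.191799·exp(-0.07396) = 0.178125
  L_II = (1/(2.08·√(2π)))·exp(−(3.5−4.51)²/(2·2.08²)) = 0.191799·exp(-0.11789) = 0.170469
Multiply by the mixture weights:
  w_I·L_I = 0.43 × 0.178125 = 0.0765937
  w_II·L_II = 0.57 × 0.170469 = 0.0971676
Normaliser: 0.0765937 + 0.0971676 = 0.173761
P(Group II | 3.5) = 0.0971676 / 0.173761 ≈ 0.5592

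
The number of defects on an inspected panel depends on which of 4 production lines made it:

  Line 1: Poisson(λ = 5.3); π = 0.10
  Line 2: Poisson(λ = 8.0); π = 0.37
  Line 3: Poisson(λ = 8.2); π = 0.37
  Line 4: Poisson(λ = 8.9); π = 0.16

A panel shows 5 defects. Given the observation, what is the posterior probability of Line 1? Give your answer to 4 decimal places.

Apply Bayes' rule: the posterior for each component is proportional to its prior times its likelihood at x.
Evaluate each component's likelihood at the observed value:
  L_1 = e^(−5.3)·5.3^5/5! = 0.173955
  L_2 = e^(−8.0)·8.0^5/5! = 0.0916037
  L_3 = e^(−8.2)·8.2^5/5! = 0.0848542
  L_4 = e^(−8.9)·8.9^5/5! = 0.063467
Multiply by the mixture weights:
  w_1·L_1 = 0.10 × 0.173955 = 0.0173955
  w_2·L_2 = 0.37 × 0.0916037 = 0.0338934
  w_3·L_3 = 0.37 × 0.0848542 = 0.031396
  w_4·L_4 = 0.16 × 0.063467 = 0.0101547
Marginal: 0.0173955 + 0.0338934 + 0.031396 + 0.0101547 = 0.0928396
Responsibility of Line 1: 0.0173955 / 0.0928396 ≈ 0.1874

0.1874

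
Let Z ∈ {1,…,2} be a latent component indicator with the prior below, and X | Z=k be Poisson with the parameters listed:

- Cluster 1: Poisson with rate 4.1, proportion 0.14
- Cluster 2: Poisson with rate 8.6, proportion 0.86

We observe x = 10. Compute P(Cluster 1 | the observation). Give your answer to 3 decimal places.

By Bayes' theorem, P(k | x) = w_k f_k(x) / Σ_j w_j f_j(x).
Component likelihoods at x = 10:
  L_1 = e^(−4.1)·4.1^10/10! = 0.00613011
  L_2 = e^(−8.6)·8.6^10/10! = 0.112277
Weight by the priors:
  w_1·L_1 = 0.14 × 0.00613011 = 0.000858215
  w_2·L_2 = 0.86 × 0.112277 = 0.0965578
Denominator: 0.000858215 + 0.0965578 = 0.097416
So the posterior for Cluster 1 is 0.000858215 / 0.097416 ≈ 0.009.

0.009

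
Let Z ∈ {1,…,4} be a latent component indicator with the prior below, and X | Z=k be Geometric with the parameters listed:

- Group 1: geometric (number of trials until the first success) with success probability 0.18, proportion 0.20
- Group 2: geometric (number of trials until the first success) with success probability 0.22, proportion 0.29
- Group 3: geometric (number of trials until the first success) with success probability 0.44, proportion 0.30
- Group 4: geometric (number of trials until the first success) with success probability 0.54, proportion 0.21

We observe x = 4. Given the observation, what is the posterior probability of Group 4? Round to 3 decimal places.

Posterior ∝ prior × likelihood, so P(k | x) ∝ π_k f_k(x); normalise over all components.
Evaluate each component's likelihood at the observed value:
  f_1 = 0.0992462
  f_2 = 0.104401
  f_3 = 0.077271
  f_4 = 0.0525614
Prior × likelihood for each component:
  π_1·f_1 = 0.20 × 0.0992462 = 0.0198492
  π_2·f_2 = 0.29 × 0.104401 = 0.0302764
  π_3·f_3 = 0.30 × 0.077271 = 0.0231813
  π_4·f_4 = 0.21 × 0.0525614 = 0.0110379
Denominator: 0.0198492 + 0.0302764 + 0.0231813 + 0.0110379 = 0.0843449
Responsibility of Group 4: 0.0110379 / 0.0843449 ≈ 0.131

0.131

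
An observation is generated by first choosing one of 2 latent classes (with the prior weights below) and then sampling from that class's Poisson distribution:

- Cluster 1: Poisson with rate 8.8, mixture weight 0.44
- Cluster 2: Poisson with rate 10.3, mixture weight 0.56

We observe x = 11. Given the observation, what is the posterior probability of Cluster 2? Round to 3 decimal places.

The responsibility of component k is w_k f_k(x) divided by Σ_j w_j f_j(x).
Poisson probabilities:
  f_1 = 0.092547
  f_2 = 0.116633
Weight by the priors:
  w_1·f_1 = 0.44 × 0.092547 = 0.0407207
  w_2·f_2 = 0.56 × 0.116633 = 0.0653144
Normaliser: 0.0407207 + 0.0653144 = 0.106035
P(Cluster 2 | data) = 0.0653144 / 0.106035 ≈ 0.616

0.616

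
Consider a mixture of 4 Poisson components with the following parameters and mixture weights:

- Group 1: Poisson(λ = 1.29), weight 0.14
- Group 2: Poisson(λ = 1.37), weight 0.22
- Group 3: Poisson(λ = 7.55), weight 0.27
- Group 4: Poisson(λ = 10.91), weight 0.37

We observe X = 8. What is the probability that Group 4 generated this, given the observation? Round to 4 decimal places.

By Bayes' theorem, P(k | x) = π_k f_k(x) / Σ_j π_j f_j(x).
Poisson probabilities:
  L_1 = 5.23549e-05
  L_2 = 7.82097e-05
  L_3 = 0.137763
  L_4 = 0.0909755
Weight by the priors:
  π_1·L_1 = 0.14 × 5.23549e-05 = 7.32969e-06
  π_2·L_2 = 0.22 × 7.82097e-05 = 1.72061e-05
  π_3·L_3 = 0.27 × 0.137763 = 0.0371959
  π_4·L_4 = 0.37 × 0.0909755 = 0.033661
Evidence: 7.32969e-06 + 1.72061e-05 + 0.0371959 + 0.033661 = 0.0708814
P(Group 4 | data) = 0.033661 / 0.0708814 ≈ 0.4749

0.4749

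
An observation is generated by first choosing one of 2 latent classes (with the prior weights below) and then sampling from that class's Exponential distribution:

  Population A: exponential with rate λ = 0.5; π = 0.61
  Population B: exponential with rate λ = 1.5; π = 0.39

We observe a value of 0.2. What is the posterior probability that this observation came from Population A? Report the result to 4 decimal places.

0.3891

P(component k | x) = π_k·f_k(x) / marginal(x), where marginal(x) = Σ_j π_j·f_j(x).
Component likelihoods at x = 0.2:
  p_A = 0.5·e^(−0.5·0.2) = 0.5·e^(−0.1000) = 0.452419
  p_B = 1.5·e^(−1.5·0.2) = 1.5·e^(−0.3000) = 1.11123
Multiply by the mixture weights:
  π_A·p_A = 0.61 × 0.452419 = 0.275975
  π_B·p_B = 0.39 × 1.11123 = 0.433379
Marginal: 0.275975 + 0.433379 = 0.709354
So the posterior for Population A is 0.275975 / 0.709354 ≈ 0.3891.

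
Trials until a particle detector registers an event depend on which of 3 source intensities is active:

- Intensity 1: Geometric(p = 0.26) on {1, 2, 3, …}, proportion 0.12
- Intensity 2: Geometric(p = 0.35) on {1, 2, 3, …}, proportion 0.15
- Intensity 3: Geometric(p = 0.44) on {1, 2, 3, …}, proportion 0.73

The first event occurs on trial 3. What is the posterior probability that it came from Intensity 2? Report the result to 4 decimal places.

By Bayes' theorem, P(k | x) = π_k f_k(x) / Σ_j π_j f_j(x).
Component likelihoods at x = 3:
  f_1 = 0.26·(1−0.26)^2 = 0.26·0.5476 = 0.142376
  f_2 = 0.35·(1−0.35)^2 = 0.35·0.4225 = 0.147875
  f_3 = 0.44·(1−0.44)^2 = 0.44·0.3136 = 0.137984
Multiply by the mixture weights:
  π_1·f_1 = 0.12 × 0.142376 = 0.0170851
  π_2·f_2 = 0.15 × 0.147875 = 0.0221812
  π_3·f_3 = 0.73 × 0.137984 = 0.100728
Marginal: 0.0170851 + 0.0221812 + 0.100728 = 0.139995
P(Intensity 2 | 3) ≈ 0.1584

0.1584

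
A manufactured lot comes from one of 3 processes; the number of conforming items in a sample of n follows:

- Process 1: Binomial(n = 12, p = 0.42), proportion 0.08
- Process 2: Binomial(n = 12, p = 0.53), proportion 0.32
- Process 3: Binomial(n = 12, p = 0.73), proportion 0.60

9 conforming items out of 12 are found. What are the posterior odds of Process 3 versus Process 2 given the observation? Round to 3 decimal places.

6.342

Posterior odds = (P(Z=i) f_i(x)) / (P(Z=j) f_j(x)); the normalising sum cancels.
Component likelihoods at x = 9 conforming items out of 12:
  f_1 = C(12,9)·0.42^9·0.58^3 = 220·0.000406671·0.195112 = 0.0174562
  f_2 = C(12,9)·0.53^9·0.47^3 = 220·0.00329976·0.103823 = 0.0753701
  f_3 = C(12,9)·0.73^9·0.27^3 = 220·0.0588716·0.019683 = 0.254929
Odds = (0.60/0.32) × (0.254929/0.0753701) = 1.875 × 3.38237 ≈ 6.342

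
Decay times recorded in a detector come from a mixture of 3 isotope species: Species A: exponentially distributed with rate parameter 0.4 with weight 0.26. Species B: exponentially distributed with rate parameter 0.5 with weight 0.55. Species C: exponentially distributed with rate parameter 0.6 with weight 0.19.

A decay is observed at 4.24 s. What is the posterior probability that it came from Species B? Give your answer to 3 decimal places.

Posterior ∝ prior × likelihood, so P(k | x) ∝ w_k f_k(x); normalise over all components.
Evaluate each component's likelihood at the observed value:
  L_A = 0.4·e^(−0.4·4.24) = 0.4·e^(−1.6960) = 0.0733663
  L_B = 0.5·e^(−0.5·4.24) = 0.5·e^(−2.1200) = 0.0600158
  L_C = 0.6·e^(−0.6·4.24) = 0.6·e^(−2.5440) = 0.0471309
Multiply by the mixture weights:
  w_A·L_A = 0.26 × 0.0733663 = 0.0190752
  w_B·L_B = 0.55 × 0.0600158 = 0.0330087
  w_C·L_C = 0.19 × 0.0471309 = 0.00895488
Evidence: 0.0190752 + 0.0330087 + 0.00895488 = 0.0610388
P(Species B | x) = 0.0330087 / 0.0610388 ≈ 0.541

0.541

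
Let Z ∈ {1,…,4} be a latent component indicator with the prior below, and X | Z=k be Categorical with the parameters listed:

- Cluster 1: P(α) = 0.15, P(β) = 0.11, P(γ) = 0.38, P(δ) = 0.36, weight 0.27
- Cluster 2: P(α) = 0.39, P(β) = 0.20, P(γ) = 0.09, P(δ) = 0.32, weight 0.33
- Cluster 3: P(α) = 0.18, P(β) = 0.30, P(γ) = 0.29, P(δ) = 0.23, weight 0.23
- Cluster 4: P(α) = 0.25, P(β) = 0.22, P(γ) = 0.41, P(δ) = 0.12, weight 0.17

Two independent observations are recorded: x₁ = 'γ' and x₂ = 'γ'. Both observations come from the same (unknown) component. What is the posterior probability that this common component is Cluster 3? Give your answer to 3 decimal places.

0.216

P(component k | x) = π_k·f_k(x) / marginal(x), where marginal(x) = Σ_j π_j·f_j(x).
Since both observations come from the same component, the likelihood for component k is f_k(x₁)·f_k(x₂).
  f_1 = [0.38] × [0.38] = 0.1444
  f_2 = [0.09] × [0.09] = 0.0081
  f_3 = [0.29] × [0.29] = 0.0841
  f_4 = [0.41] × [0.41] = 0.1681
Prior × likelihood for each component:
  π_1·f_1 = 0.27 × 0.1444 = 0.038988
  π_2·f_2 = 0.33 × 0.0081 = 0.002673
  π_3·f_3 = 0.23 × 0.0841 = 0.019343
  π_4·f_4 = 0.17 × 0.1681 = 0.028577
Denominator: 0.038988 + 0.002673 + 0.019343 + 0.028577 = 0.089581
Responsibility of Cluster 3: 0.019343 / 0.089581 ≈ 0.216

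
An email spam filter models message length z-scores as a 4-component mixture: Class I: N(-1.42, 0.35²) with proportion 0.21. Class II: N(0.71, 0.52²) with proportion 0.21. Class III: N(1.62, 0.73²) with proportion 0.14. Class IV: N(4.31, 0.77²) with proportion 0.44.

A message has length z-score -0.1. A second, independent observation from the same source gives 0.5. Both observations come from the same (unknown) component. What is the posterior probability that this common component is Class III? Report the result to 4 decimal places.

0.0232

By Bayes' theorem, P(k | x) = P(Z=k) f_k(x) / Σ_j P(Z=j) f_j(x).
Since both observations come from the same component, the likelihood for component k is f_k(x₁)·f_k(x₂).
  p_I = [(1/(0.35·√(2π)))·exp(−(-0.1−-1.42)²/(2·0.35²)) = 1.139835·exp(-7.11184) = 0.000929417] × [3.32826e-07] = 3.09334e-10
  p_II = [(1/(0.52·√(2π)))·exp(−(-0.1−0.71)²/(2·0.52²)) = 0.767197·exp(-1.21320) = 0.228044] × [0.707118] = 0.161254
  p_III = [(1/(0.73·√(2π)))·exp(−(-0.1−1.62)²/(2·0.73²)) = 0.546496·exp(-2.77576) = 0.034048] × [0.168439] = 0.005735
  p_IV = [(1/(0.77·√(2π)))·exp(−(-0.1−4.31)²/(2·0.77²)) = 0.518107·exp(-16.40083) = 3.90509e-08] × [2.50009e-06] = 9.76308e-14
Prior × likelihood for each component:
  P(Z=I)·p_I = 0.21 × 3.09334e-10 = 6.49601e-11
  P(Z=II)·p_II = 0.21 × 0.161254 = 0.0338634
  P(Z=III)·p_III = 0.14 × 0.005735 = 0.0008029
  P(Z=IV)·p_IV = 0.44 × 9.76308e-14 = 4.29576e-14
Normaliser: 6.49601e-11 + 0.0338634 + 0.0008029 + 4.29576e-14 = 0.0346663
P(Class III | x₁,x₂) = 0.0008029 / 0.0346663 ≈ 0.0232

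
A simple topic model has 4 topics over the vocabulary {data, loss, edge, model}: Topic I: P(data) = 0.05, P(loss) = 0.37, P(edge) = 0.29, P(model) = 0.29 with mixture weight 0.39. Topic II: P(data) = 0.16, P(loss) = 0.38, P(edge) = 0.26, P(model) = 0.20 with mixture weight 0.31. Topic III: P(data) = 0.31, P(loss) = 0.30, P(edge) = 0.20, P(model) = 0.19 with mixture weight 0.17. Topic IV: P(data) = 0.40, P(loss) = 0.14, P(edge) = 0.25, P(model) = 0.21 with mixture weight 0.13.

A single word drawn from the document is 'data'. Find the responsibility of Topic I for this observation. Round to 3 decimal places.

By Bayes' theorem, P(k | x) = π_k f_k(x) / Σ_j π_j f_j(x).
Categorical probabilities:
  p_I = P(data | comp) = 0.05
  p_II = P(data | comp) = 0.16
  p_III = P(data | comp) = 0.31
  p_IV = P(data | comp) = 0.40
Multiply by the mixture weights:
  π_I·p_I = 0.39 × 0.05 = 0.0195
  π_II·p_II = 0.31 × 0.16 = 0.0496
  π_III·p_III = 0.17 × 0.31 = 0.0527
  π_IV·p_IV = 0.13 × 0.4 = 0.052
Sum: 0.0195 + 0.0496 + 0.0527 + 0.052 = 0.1738
So the posterior for Topic I is 0.0195 / 0.1738 ≈ 0.112.

0.112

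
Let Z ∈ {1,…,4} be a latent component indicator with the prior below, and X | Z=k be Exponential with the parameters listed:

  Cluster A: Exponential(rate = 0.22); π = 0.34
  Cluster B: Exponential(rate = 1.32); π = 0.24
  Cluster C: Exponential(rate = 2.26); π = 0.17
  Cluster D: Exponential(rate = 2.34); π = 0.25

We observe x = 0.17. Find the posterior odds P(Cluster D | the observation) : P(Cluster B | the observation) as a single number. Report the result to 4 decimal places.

Since P(k|x) ∝ π_k f_k(x), the posterior odds are π_i f_i(x) / (π_j f_j(x)).
Component likelihoods at x = 0.17:
  L_A = 0.22·e^(−0.22·0.17) = 0.22·e^(−0.0374) = 0.211924
  L_B = 1.32·e^(−1.32·0.17) = 1.32·e^(−0.2244) = 1.05467
  L_C = 2.26·e^(−2.26·0.17) = 2.26·e^(−0.3842) = 1.53905
  L_D = 2.34·e^(−2.34·0.17) = 2.34·e^(−0.3978) = 1.572
Posterior odds = (π_D·L_D) / (π_B·L_B) = (0.25·1.572) / (0.24·1.05467) = 0.393001 / 0.253122 ≈ 1.5526

1.5526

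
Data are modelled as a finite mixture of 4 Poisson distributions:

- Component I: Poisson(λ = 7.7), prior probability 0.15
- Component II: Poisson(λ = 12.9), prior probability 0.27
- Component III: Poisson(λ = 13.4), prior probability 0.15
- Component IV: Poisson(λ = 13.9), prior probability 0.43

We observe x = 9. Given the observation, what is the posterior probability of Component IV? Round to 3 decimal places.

0.320

The responsibility of component k is π_k f_k(x) divided by Σ_j π_j f_j(x).
Component likelihoods at x = 9:
  L_I = 0.118737
  L_II = 0.0680998
  L_III = 0.0581613
  L_IV = 0.0490543
Multiply by the mixture weights:
  π_I·L_I = 0.15 × 0.118737 = 0.0178105
  π_II·L_II = 0.27 × 0.0680998 = 0.0183869
  π_III·L_III = 0.15 × 0.0581613 = 0.00872419
  π_IV·L_IV = 0.43 × 0.0490543 = 0.0210933
Sum: 0.0178105 + 0.0183869 + 0.00872419 + 0.0210933 = 0.066015
P(Component IV | x) ≈ 0.320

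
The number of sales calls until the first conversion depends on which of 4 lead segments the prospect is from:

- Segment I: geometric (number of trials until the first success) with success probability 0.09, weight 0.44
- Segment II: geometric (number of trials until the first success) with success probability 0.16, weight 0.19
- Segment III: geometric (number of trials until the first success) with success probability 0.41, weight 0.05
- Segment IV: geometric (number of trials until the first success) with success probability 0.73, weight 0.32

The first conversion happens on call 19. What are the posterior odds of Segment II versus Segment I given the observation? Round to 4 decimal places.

Posterior odds = (w_i f_i(x)) / (w_j f_j(x)); the normalising sum cancels.
Evaluate each component's likelihood at the observed value:
  f_I = 0.0164812
  f_II = 0.00693661
  f_III = 3.07695e-05
  f_IV = 4.24493e-11
Odds = (0.19/0.44) × (0.00693661/0.0164812) = 0.431818 × 0.420881 ≈ 0.1817

0.1817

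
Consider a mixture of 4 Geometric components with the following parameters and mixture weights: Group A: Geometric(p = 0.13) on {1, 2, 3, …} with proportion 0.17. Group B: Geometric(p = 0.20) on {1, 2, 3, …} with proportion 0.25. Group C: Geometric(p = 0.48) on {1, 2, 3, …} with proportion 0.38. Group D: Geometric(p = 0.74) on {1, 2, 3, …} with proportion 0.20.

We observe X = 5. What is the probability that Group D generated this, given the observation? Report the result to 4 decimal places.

0.0143

Posterior ∝ prior × likelihood, so P(k | x) ∝ w_k f_k(x); normalise over all components.
Component likelihoods at x = 5:
  f_A = 0.13·(1−0.13)^4 = 0.13·0.572898 = 0.0744767
  f_B = 0.20·(1−0.20)^4 = 0.20·0.4096 = 0.08192
  f_C = 0.48·(1−0.48)^4 = 0.48·0.0731162 = 0.0350958
  f_D = 0.74·(1−0.74)^4 = 0.74·0.00456976 = 0.00338162
Multiply by the mixture weights:
  w_A·f_A = 0.17 × 0.0744767 = 0.012661
  w_B·f_B = 0.25 × 0.08192 = 0.02048
  w_C·f_C = 0.38 × 0.0350958 = 0.0133364
  w_D·f_D = 0.20 × 0.00338162 = 0.000676324
Marginal: 0.012661 + 0.02048 + 0.0133364 + 0.000676324 = 0.0471537
P(Group D | the observation) = 0.000676324 / 0.0471537 ≈ 0.0143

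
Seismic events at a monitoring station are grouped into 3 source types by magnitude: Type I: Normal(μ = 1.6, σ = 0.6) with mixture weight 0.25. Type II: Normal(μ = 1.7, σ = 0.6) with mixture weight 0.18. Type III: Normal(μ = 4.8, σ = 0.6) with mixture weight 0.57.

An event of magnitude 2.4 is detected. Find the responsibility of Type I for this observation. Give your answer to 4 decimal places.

0.5295

By Bayes' theorem, P(k | x) = P(Z=k) f_k(x) / Σ_j P(Z=j) f_j(x).
Normal densities:
  f_I = (1/(0.6·√(2π)))·exp(−(2.4−1.6)²/(2·0.6²)) = 0.664904·exp(-0.88889) = 0.27335
  f_II = (1/(0.6·√(2π)))·exp(−(2.4−1.7)²/(2·0.6²)) = 0.664904·exp(-0.68056) = 0.336664
  f_III = (1/(0.6·√(2π)))·exp(−(2.4−4.8)²/(2·0.6²)) = 0.664904·exp(-8.00000) = 0.00022305
Weight by the priors:
  P(Z=I)·f_I = 0.25 × 0.27335 = 0.0683375
  P(Z=II)·f_II = 0.18 × 0.336664 = 0.0605996
  P(Z=III)·f_III = 0.57 × 0.00022305 = 0.000127139
Normaliser: 0.0683375 + 0.0605996 + 0.000127139 = 0.129064
Responsibility of Type I: 0.0683375 / 0.129064 ≈ 0.5295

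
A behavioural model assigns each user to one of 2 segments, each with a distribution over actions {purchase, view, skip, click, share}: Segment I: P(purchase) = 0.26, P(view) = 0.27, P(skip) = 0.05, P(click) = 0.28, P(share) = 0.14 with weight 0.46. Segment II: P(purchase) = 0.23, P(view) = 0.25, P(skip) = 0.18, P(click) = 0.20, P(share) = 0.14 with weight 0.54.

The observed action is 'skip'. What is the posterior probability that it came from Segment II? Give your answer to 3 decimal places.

0.809

By Bayes' theorem, P(k | x) = π_k f_k(x) / Σ_j π_j f_j(x).
Component likelihoods at x = 'skip':
  f_I = 0.05
  f_II = 0.18
Unnormalised posteriors:
  π_I·f_I = 0.46 × 0.05 = 0.023
  π_II·f_II = 0.54 × 0.18 = 0.0972
Marginal: 0.023 + 0.0972 = 0.1202
So the posterior for Segment II is 0.0972 / 0.1202 ≈ 0.809.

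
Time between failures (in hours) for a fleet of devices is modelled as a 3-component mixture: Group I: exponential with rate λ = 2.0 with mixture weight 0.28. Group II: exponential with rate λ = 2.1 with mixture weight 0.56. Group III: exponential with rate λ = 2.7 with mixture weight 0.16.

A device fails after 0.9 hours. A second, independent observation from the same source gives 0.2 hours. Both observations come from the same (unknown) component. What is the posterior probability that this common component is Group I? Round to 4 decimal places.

By Bayes' theorem, P(k | x) = π_k f_k(x) / Σ_j π_j f_j(x).
Since both observations come from the same component, the likelihood for component k is f_k(x₁)·f_k(x₂).
  p_I = [2.0·e^(−2.0·0.9) = 2.0·e^(−1.8000) = 0.330598] × [1.34064] = 0.443213
  p_II = [2.1·e^(−2.1·0.9) = 2.1·e^(−1.8900) = 0.317251] × [1.3798] = 0.437742
  p_III = [2.7·e^(−2.7·0.9) = 2.7·e^(−2.4300) = 0.237699] × [1.57342] = 0.374001
Weight by the priors:
  π_I·p_I = 0.28 × 0.443213 = 0.1241
  π_II·p_II = 0.56 × 0.437742 = 0.245136
  π_III·p_III = 0.16 × 0.374001 = 0.0598402
Marginal: 0.1241 + 0.245136 + 0.0598402 = 0.429075
P(Group I | x₁, x₂) = 0.1241 / 0.429075 ≈ 0.2892

0.2892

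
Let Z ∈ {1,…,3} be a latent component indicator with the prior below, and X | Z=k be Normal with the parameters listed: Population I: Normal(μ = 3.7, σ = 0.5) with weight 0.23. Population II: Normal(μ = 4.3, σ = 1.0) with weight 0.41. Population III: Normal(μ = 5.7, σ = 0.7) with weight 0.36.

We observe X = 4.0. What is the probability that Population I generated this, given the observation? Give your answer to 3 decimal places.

P(component k | x) = π_k·f_k(x) / marginal(x), where marginal(x) = Σ_j π_j·f_j(x).
Normal densities:
  f_I = (1/(0.5·√(2π)))·exp(−(4.0−3.7)²/(2·0.5²)) = 0.797885·exp(-0.18000) = 0.666449
  f_II = (1/(1.0·√(2π)))·exp(−(4.0−4.3)²/(2·1.0²)) = 0.398942·exp(-0.04500) = 0.381388
  f_III = (1/(0.7·√(2π)))·exp(−(4.0−5.7)²/(2·0.7²)) = 0.569918·exp(-2.94898) = 0.0298598
Multiply by the mixture weights:
  π_I·f_I = 0.23 × 0.666449 = 0.153283
  π_II·f_II = 0.41 × 0.381388 = 0.156369
  π_III·f_III = 0.36 × 0.0298598 = 0.0107495
Marginal: 0.153283 + 0.156369 + 0.0107495 = 0.320402
P(Population I | the observation) ≈ 0.478

0.478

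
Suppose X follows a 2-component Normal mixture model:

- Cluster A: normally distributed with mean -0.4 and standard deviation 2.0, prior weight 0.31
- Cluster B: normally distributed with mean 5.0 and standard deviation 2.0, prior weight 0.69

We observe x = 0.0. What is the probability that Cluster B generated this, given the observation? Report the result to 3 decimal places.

Posterior ∝ prior × likelihood, so P(k | x) ∝ w_k f_k(x); normalise over all components.
Evaluate each component's likelihood at the observed value:
  L_A = 0.195521
  L_B = 0.00876415
Weight by the priors:
  w_A·L_A = 0.31 × 0.195521 = 0.0606116
  w_B·L_B = 0.69 × 0.00876415 = 0.00604726
Marginal: 0.0606116 + 0.00604726 = 0.0666589
P(Cluster B | 0.0) ≈ 0.091

0.091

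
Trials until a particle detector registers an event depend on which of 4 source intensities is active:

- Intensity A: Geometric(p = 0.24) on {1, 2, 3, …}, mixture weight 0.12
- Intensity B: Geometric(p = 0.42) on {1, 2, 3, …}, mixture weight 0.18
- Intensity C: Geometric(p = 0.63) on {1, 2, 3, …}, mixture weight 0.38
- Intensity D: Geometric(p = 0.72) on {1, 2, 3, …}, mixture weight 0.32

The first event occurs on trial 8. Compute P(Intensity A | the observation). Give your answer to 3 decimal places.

0.686

By Bayes' theorem, P(k | x) = π_k f_k(x) / Σ_j π_j f_j(x).
Geometric probabilities:
  p_A = 0.24·(1−0.24)^7 = 0.24·0.146452 = 0.0351485
  p_B = 0.42·(1−0.42)^7 = 0.42·0.0220798 = 0.00927353
  p_C = 0.63·(1−0.63)^7 = 0.63·0.000949319 = 0.000598071
  p_D = 0.72·(1−0.72)^7 = 0.72·0.000134929 = 9.71491e-05
Multiply by the mixture weights:
  π_A·p_A = 0.12 × 0.0351485 = 0.00421782
  π_B·p_B = 0.18 × 0.00927353 = 0.00166924
  π_C·p_C = 0.38 × 0.000598071 = 0.000227267
  π_D·p_D = 0.32 × 9.71491e-05 = 3.10877e-05
Denominator: 0.00421782 + 0.00166924 + 0.000227267 + 3.10877e-05 = 0.00614541
P(Intensity A | the observation) = 0.00421782 / 0.00614541 ≈ 0.686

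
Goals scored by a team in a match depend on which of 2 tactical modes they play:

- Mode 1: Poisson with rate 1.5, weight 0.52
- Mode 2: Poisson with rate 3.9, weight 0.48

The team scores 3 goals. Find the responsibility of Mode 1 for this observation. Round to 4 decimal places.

0.4046

The responsibility of component k is w_k f_k(x) divided by Σ_j w_j f_j(x).
Evaluate each component's likelihood at the observed value:
  L_1 = e^(−1.5)·1.5^3/3! = 0.125511
  L_2 = e^(−3.9)·3.9^3/3! = 0.200122
Multiply by the mixture weights:
  w_1·L_1 = 0.52 × 0.125511 = 0.0652656
  w_2·L_2 = 0.48 × 0.200122 = 0.0960584
Normaliser: 0.0652656 + 0.0960584 = 0.161324
P(Mode 1 | 3 goals) = 0.0652656 / 0.161324 ≈ 0.4046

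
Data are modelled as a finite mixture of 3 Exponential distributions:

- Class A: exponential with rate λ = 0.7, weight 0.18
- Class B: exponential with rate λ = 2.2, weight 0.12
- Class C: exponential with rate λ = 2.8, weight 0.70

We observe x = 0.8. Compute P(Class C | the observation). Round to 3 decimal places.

0.640

By Bayes' theorem, P(k | x) = π_k f_k(x) / Σ_j π_j f_j(x).
Exponential densities:
  p_A = 0.7·e^(−0.7·0.8) = 0.7·e^(−0.5600) = 0.399846
  p_B = 2.2·e^(−2.2·0.8) = 2.2·e^(−1.7600) = 0.378499
  p_C = 2.8·e^(−2.8·0.8) = 2.8·e^(−2.2400) = 0.298084
Weight by the priors:
  π_A·p_A = 0.18 × 0.399846 = 0.0719723
  π_B·p_B = 0.12 × 0.378499 = 0.0454198
  π_C·p_C = 0.70 × 0.298084 = 0.208659
Evidence: 0.0719723 + 0.0454198 + 0.208659 = 0.326051
Responsibility of Class C: 0.208659 / 0.326051 ≈ 0.640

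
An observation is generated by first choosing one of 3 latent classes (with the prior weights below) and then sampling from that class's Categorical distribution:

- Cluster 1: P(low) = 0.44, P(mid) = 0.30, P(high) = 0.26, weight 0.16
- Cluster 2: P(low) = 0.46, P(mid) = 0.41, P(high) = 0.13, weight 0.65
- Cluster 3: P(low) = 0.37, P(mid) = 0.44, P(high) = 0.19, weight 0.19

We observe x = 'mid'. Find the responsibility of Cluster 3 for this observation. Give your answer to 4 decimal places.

0.2100

The responsibility of component k is w_k f_k(x) divided by Σ_j w_j f_j(x).
Evaluate each component's likelihood at the observed value:
  p_1 = P(mid | comp) = 0.30
  p_2 = P(mid | comp) = 0.41
  p_3 = P(mid | comp) = 0.44
Multiply by the mixture weights:
  w_1·p_1 = 0.16 × 0.3 = 0.048
  w_2·p_2 = 0.65 × 0.41 = 0.2665
  w_3·p_3 = 0.19 × 0.44 = 0.0836
Marginal: 0.048 + 0.2665 + 0.0836 = 0.3981
P(Cluster 3 | data) ≈ 0.2100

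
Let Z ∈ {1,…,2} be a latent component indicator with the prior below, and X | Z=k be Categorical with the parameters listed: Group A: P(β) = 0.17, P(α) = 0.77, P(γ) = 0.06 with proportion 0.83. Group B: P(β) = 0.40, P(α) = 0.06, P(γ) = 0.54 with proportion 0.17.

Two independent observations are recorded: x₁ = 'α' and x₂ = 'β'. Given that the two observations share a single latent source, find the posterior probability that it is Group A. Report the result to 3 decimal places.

Posterior ∝ prior × likelihood, so P(k | x) ∝ P(Z=k) f_k(x); normalise over all components.
Since both observations come from the same component, the likelihood for component k is f_k(x₁)·f_k(x₂).
  f_A = [P(α | comp) = 0.77] × [0.17] = 0.1309
  f_B = [P(α | comp) = 0.06] × [0.4] = 0.024
Unnormalised posteriors:
  P(Z=A)·f_A = 0.83 × 0.1309 = 0.108647
  P(Z=B)·f_B = 0.17 × 0.024 = 0.00408
Denominator: 0.108647 + 0.00408 = 0.112727
Responsibility of Group A: 0.108647 / 0.112727 ≈ 0.964

0.964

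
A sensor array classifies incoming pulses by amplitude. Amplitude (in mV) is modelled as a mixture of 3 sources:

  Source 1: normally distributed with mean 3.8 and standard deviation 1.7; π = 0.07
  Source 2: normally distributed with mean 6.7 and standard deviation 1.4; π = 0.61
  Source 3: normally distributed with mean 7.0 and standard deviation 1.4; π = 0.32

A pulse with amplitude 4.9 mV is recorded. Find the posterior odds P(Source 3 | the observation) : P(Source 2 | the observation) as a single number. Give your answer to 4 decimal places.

0.3892

The posterior odds equal the prior odds times the likelihood ratio: (w_i/w_j)·(f_i(x)/f_j(x)).
Component likelihoods at x = 4.9 mV:
  p_1 = (1/(1.7·√(2π)))·exp(−(4.9−3.8)²/(2·1.7²)) = 0.234672·exp(-0.20934) = 0.190346
  p_2 = (1/(1.4·√(2π)))·exp(−(4.9−6.7)²/(2·1.4²)) = 0.284959·exp(-0.82653) = 0.124688
  p_3 = (1/(1.4·√(2π)))·exp(−(4.9−7.0)²/(2·1.4²)) = 0.284959·exp(-1.12500) = 0.0925126
Odds = (0.32/0.61) × (0.0925126/0.124688) = 0.52459 × 0.741953 ≈ 0.3892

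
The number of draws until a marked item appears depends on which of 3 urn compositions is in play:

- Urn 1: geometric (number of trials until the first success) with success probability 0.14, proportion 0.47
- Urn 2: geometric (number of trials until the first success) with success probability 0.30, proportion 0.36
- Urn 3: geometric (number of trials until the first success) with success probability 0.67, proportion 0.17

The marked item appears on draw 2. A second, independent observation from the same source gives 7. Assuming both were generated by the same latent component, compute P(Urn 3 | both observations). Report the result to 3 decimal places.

0.006

Apply Bayes' rule: the posterior for each component is proportional to its prior times its likelihood at x.
Since both observations come from the same component, the likelihood for component k is f_k(x₁)·f_k(x₂).
  p_1 = [0.1204] × [0.0566394] = 0.00681939
  p_2 = [0.21] × [0.0352947] = 0.00741189
  p_3 = [0.2211] × [0.000865284] = 0.000191314
Prior × likelihood for each component:
  π_1·p_1 = 0.47 × 0.00681939 = 0.00320511
  π_2·p_2 = 0.36 × 0.00741189 = 0.00266828
  π_3·p_3 = 0.17 × 0.000191314 = 3.25234e-05
Sum: 0.00320511 + 0.00266828 + 3.25234e-05 = 0.00590591
P(Urn 3 | data) ≈ 0.006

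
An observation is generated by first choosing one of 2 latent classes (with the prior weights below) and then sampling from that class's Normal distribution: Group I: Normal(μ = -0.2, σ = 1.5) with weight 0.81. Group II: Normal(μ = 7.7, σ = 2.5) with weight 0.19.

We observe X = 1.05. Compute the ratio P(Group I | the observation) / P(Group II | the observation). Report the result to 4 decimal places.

172.6754

The posterior odds equal the prior odds times the likelihood ratio: (P(Z=i)/P(Z=j))·(f_i(x)/f_j(x)).
Normal densities:
  L_I = (1/(1.5·√(2π)))·exp(−(1.05−-0.2)²/(2·1.5²)) = 0.265962·exp(-0.34722) = 0.187941
  L_II = (1/(2.5·√(2π)))·exp(−(1.05−7.7)²/(2·2.5²)) = 0.159577·exp(-3.53780) = 0.00464005
Posterior odds = (P(Z=I)·L_I) / (P(Z=II)·L_II) = (0.81·0.187941) / (0.19·0.00464005) = 0.152232 / 0.00088161 ≈ 172.6754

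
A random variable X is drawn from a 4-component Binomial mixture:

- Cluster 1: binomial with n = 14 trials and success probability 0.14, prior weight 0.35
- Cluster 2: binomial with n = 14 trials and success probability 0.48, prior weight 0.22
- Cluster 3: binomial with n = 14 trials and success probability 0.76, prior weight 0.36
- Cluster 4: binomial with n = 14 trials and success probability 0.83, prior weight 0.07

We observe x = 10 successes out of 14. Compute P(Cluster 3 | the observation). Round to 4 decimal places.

0.7974

Apply Bayes' rule: the posterior for each component is proportional to its prior times its likelihood at x.
Component likelihoods at x = 10 successes out of 14:
  f_1 = C(14,10)·0.14^10·0.86^4 = 1001·2.89255e-09·0.547008 = 1.58383e-06
  f_2 = C(14,10)·0.48^10·0.52^4 = 1001·0.000649251·0.0731162 = 0.0475182
  f_3 = C(14,10)·0.76^10·0.24^4 = 1001·0.0642889·0.00331776 = 0.213508
  f_4 = C(14,10)·0.83^10·0.17^4 = 1001·0.15516·0.00083521 = 0.129721
Multiply by the mixture weights:
  π_1·f_1 = 0.35 × 1.58383e-06 = 5.5434e-07
  π_2·f_2 = 0.22 × 0.0475182 = 0.010454
  π_3·f_3 = 0.36 × 0.213508 = 0.076863
  π_4·f_4 = 0.07 × 0.129721 = 0.00908048
Marginal: 5.5434e-07 + 0.010454 + 0.076863 + 0.00908048 = 0.0963981
P(Cluster 3 | 10 successes out of 14) ≈ 0.7974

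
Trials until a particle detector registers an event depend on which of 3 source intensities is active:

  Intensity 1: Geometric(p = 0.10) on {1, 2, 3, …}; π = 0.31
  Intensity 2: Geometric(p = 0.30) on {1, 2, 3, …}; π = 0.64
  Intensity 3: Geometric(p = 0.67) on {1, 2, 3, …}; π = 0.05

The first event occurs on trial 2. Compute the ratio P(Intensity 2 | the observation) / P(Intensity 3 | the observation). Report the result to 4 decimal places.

Only the two components matter; the odds are (π_i f_i(x)) / (π_j f_j(x)).
Component likelihoods at x = 2:
  p_1 = 0.09
  p_2 = 0.21
  p_3 = 0.2211
0.1344 / 0.011055 ≈ 12.1574

12.1574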